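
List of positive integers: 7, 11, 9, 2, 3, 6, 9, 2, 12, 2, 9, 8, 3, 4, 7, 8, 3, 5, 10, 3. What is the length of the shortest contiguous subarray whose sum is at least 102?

16

add 7: running sum 7 < 102
add 11: running sum 18 < 102
add 9: running sum 27 < 102
add 2: running sum 29 < 102
add 3: running sum 32 < 102
add 6: running sum 38 < 102
add 9: running sum 47 < 102
add 2: running sum 49 < 102
add 12: running sum 61 < 102
add 2: running sum 63 < 102
add 9: running sum 72 < 102
add 8: running sum 80 < 102
add 3: running sum 83 < 102
add 4: running sum 87 < 102
add 7: running sum 94 < 102
add 8: shortest ending here [7, 11, 9, 2, 3, 6, 9, 2, 12, 2, 9, 8, 3, 4, 7, 8] sum 102, len 16
add 3: shortest ending here [7, 11, 9, 2, 3, 6, 9, 2, 12, 2, 9, 8, 3, 4, 7, 8, 3] sum 105, len 17
add 5: shortest ending here [11, 9, 2, 3, 6, 9, 2, 12, 2, 9, 8, 3, 4, 7, 8, 3, 5] sum 103, len 17
add 10: shortest ending here [9, 2, 3, 6, 9, 2, 12, 2, 9, 8, 3, 4, 7, 8, 3, 5, 10] sum 102, len 17
add 3: shortest ending here [9, 2, 3, 6, 9, 2, 12, 2, 9, 8, 3, 4, 7, 8, 3, 5, 10, 3] sum 105, len 18
Shortest qualifying length: 16.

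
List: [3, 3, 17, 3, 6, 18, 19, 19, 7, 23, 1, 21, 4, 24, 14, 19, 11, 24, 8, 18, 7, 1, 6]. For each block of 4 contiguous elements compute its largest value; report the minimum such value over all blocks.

Each size-4 window and its max:
[3, 3, 17, 3] → max 17
[3, 17, 3, 6] → max 17
[17, 3, 6, 18] → max 18
[3, 6, 18, 19] → max 19
[6, 18, 19, 19] → max 19
[18, 19, 19, 7] → max 19
[19, 19, 7, 23] → max 23
[19, 7, 23, 1] → max 23
[7, 23, 1, 21] → max 23
[23, 1, 21, 4] → max 23
[1, 21, 4, 24] → max 24
[21, 4, 24, 14] → max 24
[4, 24, 14, 19] → max 24
[24, 14, 19, 11] → max 24
[14, 19, 11, 24] → max 24
[19, 11, 24, 8] → max 24
[11, 24, 8, 18] → max 24
[24, 8, 18, 7] → max 24
[8, 18, 7, 1] → max 18
[18, 7, 1, 6] → max 18
Minimum of these is 17.

17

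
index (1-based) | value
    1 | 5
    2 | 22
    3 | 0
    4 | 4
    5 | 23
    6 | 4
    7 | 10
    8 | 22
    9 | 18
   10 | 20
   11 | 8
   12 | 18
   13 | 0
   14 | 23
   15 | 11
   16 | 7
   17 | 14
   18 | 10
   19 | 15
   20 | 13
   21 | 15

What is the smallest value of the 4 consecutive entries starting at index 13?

Elements at indices 13..16: 0, 23, 11, 7
min(0, 23, 11, 7) = 0

0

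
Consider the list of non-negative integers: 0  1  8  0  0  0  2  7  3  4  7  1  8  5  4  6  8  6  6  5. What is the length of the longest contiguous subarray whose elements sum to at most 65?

17

add 0: [0] sum 0, len 1
add 1: [0, 1] sum 1, len 2
add 8: [0, 1, 8] sum 9, len 3
add 0: [0, 1, 8, 0] sum 9, len 4
add 0: [0, 1, 8, 0, 0] sum 9, len 5
add 0: [0, 1, 8, 0, 0, 0] sum 9, len 6
add 2: [0, 1, 8, 0, 0, 0, 2] sum 11, len 7
add 7: [0, 1, 8, 0, 0, 0, 2, 7] sum 18, len 8
add 3: [0, 1, 8, 0, 0, 0, 2, 7, 3] sum 21, len 9
add 4: [0, 1, 8, 0, 0, 0, 2, 7, 3, 4] sum 25, len 10
add 7: [0, 1, 8, 0, 0, 0, 2, 7, 3, 4, 7] sum 32, len 11
add 1: [0, 1, 8, 0, 0, 0, 2, 7, 3, 4, 7, 1] sum 33, len 12
add 8: [0, 1, 8, 0, 0, 0, 2, 7, 3, 4, 7, 1, 8] sum 41, len 13
add 5: [0, 1, 8, 0, 0, 0, 2, 7, 3, 4, 7, 1, 8, 5] sum 46, len 14
add 4: [0, 1, 8, 0, 0, 0, 2, 7, 3, 4, 7, 1, 8, 5, 4] sum 50, len 15
add 6: [0, 1, 8, 0, 0, 0, 2, 7, 3, 4, 7, 1, 8, 5, 4, 6] sum 56, len 16
add 8: [0, 1, 8, 0, 0, 0, 2, 7, 3, 4, 7, 1, 8, 5, 4, 6, 8] sum 64, len 17
add 6: [0, 0, 0, 2, 7, 3, 4, 7, 1, 8, 5, 4, 6, 8, 6] sum 61, len 15
add 6: [7, 3, 4, 7, 1, 8, 5, 4, 6, 8, 6, 6] sum 65, len 12
add 5: [3, 4, 7, 1, 8, 5, 4, 6, 8, 6, 6, 5] sum 63, len 12
Longest length seen: 17.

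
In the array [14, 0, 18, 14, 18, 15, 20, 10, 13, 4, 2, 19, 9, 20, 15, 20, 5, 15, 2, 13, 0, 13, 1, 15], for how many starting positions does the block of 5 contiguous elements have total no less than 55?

(14, 0, 18, 14, 18) → sum 64  ≥ 55 ✓
(0, 18, 14, 18, 15) → sum 65  ≥ 55 ✓
(18, 14, 18, 15, 20) → sum 85  ≥ 55 ✓
(14, 18, 15, 20, 10) → sum 77  ≥ 55 ✓
(18, 15, 20, 10, 13) → sum 76  ≥ 55 ✓
(15, 20, 10, 13, 4) → sum 62  ≥ 55 ✓
(20, 10, 13, 4, 2) → sum 49
(10, 13, 4, 2, 19) → sum 48
(13, 4, 2, 19, 9) → sum 47
(4, 2, 19, 9, 20) → sum 54
(2, 19, 9, 20, 15) → sum 65  ≥ 55 ✓
(19, 9, 20, 15, 20) → sum 83  ≥ 55 ✓
(9, 20, 15, 20, 5) → sum 69  ≥ 55 ✓
(20, 15, 20, 5, 15) → sum 75  ≥ 55 ✓
(15, 20, 5, 15, 2) → sum 57  ≥ 55 ✓
(20, 5, 15, 2, 13) → sum 55  ≥ 55 ✓
(5, 15, 2, 13, 0) → sum 35
(15, 2, 13, 0, 13) → sum 43
(2, 13, 0, 13, 1) → sum 29
(13, 0, 13, 1, 15) → sum 42
12 windows satisfy the condition.

12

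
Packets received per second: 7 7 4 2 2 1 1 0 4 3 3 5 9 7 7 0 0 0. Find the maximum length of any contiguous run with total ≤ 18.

8

→ 7: sum 7, len 1
→ 7: sum 14, len 2
→ 4: sum 18, len 3
→ 2 (dropped 7): sum 13, len 3
→ 2: sum 15, len 4
→ 1: sum 16, len 5
→ 1: sum 17, len 6
→ 0: sum 17, len 7
→ 4 (dropped 7): sum 14, len 7
→ 3: sum 17, len 8
→ 3 (dropped 4): sum 16, len 8
→ 5 (dropped 2, 2): sum 17, len 7
→ 9 (dropped 1, 1, 0, 4, 3): sum 17, len 3
→ 7 (dropped 3, 5): sum 16, len 2
→ 7 (dropped 9): sum 14, len 2
→ 0: sum 14, len 3
→ 0: sum 14, len 4
→ 0: sum 14, len 5
Longest length seen: 8.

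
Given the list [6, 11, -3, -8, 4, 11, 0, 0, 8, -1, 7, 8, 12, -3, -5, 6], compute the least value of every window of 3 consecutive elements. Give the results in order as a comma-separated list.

-3, -8, -8, -8, 0, 0, 0, -1, -1, -1, 7, -3, -5, -5

(6, 11, -3) → min -3
(11, -3, -8) → min -8
(-3, -8, 4) → min -8
(-8, 4, 11) → min -8
(4, 11, 0) → min 0
(11, 0, 0) → min 0
(0, 0, 8) → min 0
(0, 8, -1) → min -1
(8, -1, 7) → min -1
(-1, 7, 8) → min -1
(7, 8, 12) → min 7
(8, 12, -3) → min -3
(12, -3, -5) → min -5
(-3, -5, 6) → min -5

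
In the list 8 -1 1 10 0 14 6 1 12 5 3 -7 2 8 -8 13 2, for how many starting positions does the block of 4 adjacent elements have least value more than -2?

(8, -1, 1, 10) → min -1  > -2 ✓
(-1, 1, 10, 0) → min -1  > -2 ✓
(1, 10, 0, 14) → min 0  > -2 ✓
(10, 0, 14, 6) → min 0  > -2 ✓
(0, 14, 6, 1) → min 0  > -2 ✓
(14, 6, 1, 12) → min 1  > -2 ✓
(6, 1, 12, 5) → min 1  > -2 ✓
(1, 12, 5, 3) → min 1  > -2 ✓
(12, 5, 3, -7) → min -7
(5, 3, -7, 2) → min -7
(3, -7, 2, 8) → min -7
(-7, 2, 8, -8) → min -8
(2, 8, -8, 13) → min -8
(8, -8, 13, 2) → min -8
8 windows satisfy the condition.

8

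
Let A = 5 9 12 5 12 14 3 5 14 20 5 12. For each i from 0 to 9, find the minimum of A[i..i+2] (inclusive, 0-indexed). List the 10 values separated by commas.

5, 5, 5, 5, 3, 3, 3, 5, 5, 5

5 9 12 → min 5
9 12 5 → min 5
12 5 12 → min 5
5 12 14 → min 5
12 14 3 → min 3
14 3 5 → min 3
3 5 14 → min 3
5 14 20 → min 5
14 20 5 → min 5
20 5 12 → min 5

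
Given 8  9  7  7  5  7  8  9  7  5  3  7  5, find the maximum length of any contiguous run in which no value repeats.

[8] len 1
[8, 9] len 2
[8, 9, 7] len 3
[7] len 1
[7, 5] len 2
[5, 7] len 2
[5, 7, 8] len 3
[5, 7, 8, 9] len 4
[8, 9, 7] len 3
[8, 9, 7, 5] len 4
[8, 9, 7, 5, 3] len 5
[5, 3, 7] len 3
[3, 7, 5] len 3
Longest all-distinct length: 5.

5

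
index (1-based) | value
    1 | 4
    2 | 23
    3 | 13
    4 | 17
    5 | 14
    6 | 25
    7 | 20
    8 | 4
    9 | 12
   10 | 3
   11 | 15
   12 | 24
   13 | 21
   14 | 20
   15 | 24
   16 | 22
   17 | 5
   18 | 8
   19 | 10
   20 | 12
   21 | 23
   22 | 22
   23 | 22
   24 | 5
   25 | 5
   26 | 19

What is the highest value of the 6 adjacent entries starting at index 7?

24

Elements at indices 7..12: 20, 4, 12, 3, 15, 24
max(20, 4, 12, 3, 15, 24) = 24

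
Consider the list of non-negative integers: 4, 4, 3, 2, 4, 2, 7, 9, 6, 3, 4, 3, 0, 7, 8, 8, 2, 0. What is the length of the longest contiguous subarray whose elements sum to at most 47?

12

[4] sum 4 len 1
[4, 4] sum 8 len 2
[4, 4, 3] sum 11 len 3
[4, 4, 3, 2] sum 13 len 4
[4, 4, 3, 2, 4] sum 17 len 5
[4, 4, 3, 2, 4, 2] sum 19 len 6
[4, 4, 3, 2, 4, 2, 7] sum 26 len 7
[4, 4, 3, 2, 4, 2, 7, 9] sum 35 len 8
[4, 4, 3, 2, 4, 2, 7, 9, 6] sum 41 len 9
[4, 4, 3, 2, 4, 2, 7, 9, 6, 3] sum 44 len 10
[4, 3, 2, 4, 2, 7, 9, 6, 3, 4] sum 44 len 10
[4, 3, 2, 4, 2, 7, 9, 6, 3, 4, 3] sum 47 len 11
[4, 3, 2, 4, 2, 7, 9, 6, 3, 4, 3, 0] sum 47 len 12
[2, 4, 2, 7, 9, 6, 3, 4, 3, 0, 7] sum 47 len 11
[7, 9, 6, 3, 4, 3, 0, 7, 8] sum 47 len 9
[6, 3, 4, 3, 0, 7, 8, 8] sum 39 len 8
[6, 3, 4, 3, 0, 7, 8, 8, 2] sum 41 len 9
[6, 3, 4, 3, 0, 7, 8, 8, 2, 0] sum 41 len 10
Longest length seen: 12.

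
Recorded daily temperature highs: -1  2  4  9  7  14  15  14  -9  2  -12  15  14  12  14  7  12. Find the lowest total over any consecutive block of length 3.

-19

Window sums for each of the 15 positions:
[-1, 2, 4] → sum 5
[2, 4, 9] → sum 15
[4, 9, 7] → sum 20
[9, 7, 14] → sum 30
[7, 14, 15] → sum 36
[14, 15, 14] → sum 43
[15, 14, -9] → sum 20
[14, -9, 2] → sum 7
[-9, 2, -12] → sum -19
[2, -12, 15] → sum 5
[-12, 15, 14] → sum 17
[15, 14, 12] → sum 41
[14, 12, 14] → sum 40
[12, 14, 7] → sum 33
[14, 7, 12] → sum 33
Lowest of these is -19.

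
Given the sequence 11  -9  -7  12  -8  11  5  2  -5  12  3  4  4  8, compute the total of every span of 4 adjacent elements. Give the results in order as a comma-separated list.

[11, -9, -7, 12] → sum 7
[-9, -7, 12, -8] → sum -12
[-7, 12, -8, 11] → sum 8
[12, -8, 11, 5] → sum 20
[-8, 11, 5, 2] → sum 10
[11, 5, 2, -5] → sum 13
[5, 2, -5, 12] → sum 14
[2, -5, 12, 3] → sum 12
[-5, 12, 3, 4] → sum 14
[12, 3, 4, 4] → sum 23
[3, 4, 4, 8] → sum 19

7, -12, 8, 20, 10, 13, 14, 12, 14, 23, 19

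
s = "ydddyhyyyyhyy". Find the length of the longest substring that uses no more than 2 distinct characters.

9

add y: window [y] (1 distinct), len 1
add d: window [y, d] (2 distinct), len 2
add d: window [y, d, d] (2 distinct), len 3
add d: window [y, d, d, d] (2 distinct), len 4
add y: window [y, d, d, d, y] (2 distinct), len 5
add h: window [y, h] (2 distinct), len 2
add y: window [y, h, y] (2 distinct), len 3
add y: window [y, h, y, y] (2 distinct), len 4
add y: window [y, h, y, y, y] (2 distinct), len 5
add y: window [y, h, y, y, y, y] (2 distinct), len 6
add h: window [y, h, y, y, y, y, h] (2 distinct), len 7
add y: window [y, h, y, y, y, y, h, y] (2 distinct), len 8
add y: window [y, h, y, y, y, y, h, y, y] (2 distinct), len 9
Longest length with ≤2 distinct: 9.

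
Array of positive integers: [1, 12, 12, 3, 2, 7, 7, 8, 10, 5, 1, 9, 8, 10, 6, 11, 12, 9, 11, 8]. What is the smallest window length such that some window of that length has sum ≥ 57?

6

Extend right; whenever the sum reaches 57, record the length and shrink from the left:
add 1: running sum 1 < 57
add 12: running sum 13 < 57
add 12: running sum 25 < 57
add 3: running sum 28 < 57
add 2: running sum 30 < 57
add 7: running sum 37 < 57
add 7: running sum 44 < 57
add 8: running sum 52 < 57
end 8: [12, 12, 3, 2, 7, 7, 8, 10] sum 61, len 8
end 9: [12, 12, 3, 2, 7, 7, 8, 10, 5] sum 66, len 9
end 10: [12, 12, 3, 2, 7, 7, 8, 10, 5, 1] sum 67, len 10
end 11: [12, 3, 2, 7, 7, 8, 10, 5, 1, 9] sum 64, len 10
end 12: [2, 7, 7, 8, 10, 5, 1, 9, 8] sum 57, len 9
end 13: [7, 8, 10, 5, 1, 9, 8, 10] sum 58, len 8
end 14: [8, 10, 5, 1, 9, 8, 10, 6] sum 57, len 8
end 15: [10, 5, 1, 9, 8, 10, 6, 11] sum 60, len 8
end 16: [1, 9, 8, 10, 6, 11, 12] sum 57, len 7
end 17: [9, 8, 10, 6, 11, 12, 9] sum 65, len 7
end 18: [10, 6, 11, 12, 9, 11] sum 59, len 6
end 19: [6, 11, 12, 9, 11, 8] sum 57, len 6
Shortest qualifying length: 6.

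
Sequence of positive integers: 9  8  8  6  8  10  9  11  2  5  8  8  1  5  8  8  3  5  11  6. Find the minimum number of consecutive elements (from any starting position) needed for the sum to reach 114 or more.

16

add 9: running sum 9 < 114
add 8: running sum 17 < 114
add 8: running sum 25 < 114
add 6: running sum 31 < 114
add 8: running sum 39 < 114
add 10: running sum 49 < 114
add 9: running sum 58 < 114
add 11: running sum 69 < 114
add 2: running sum 71 < 114
add 5: running sum 76 < 114
add 8: running sum 84 < 114
add 8: running sum 92 < 114
add 1: running sum 93 < 114
add 5: running sum 98 < 114
add 8: running sum 106 < 114
end 15: [9, 8, 8, 6, 8, 10, 9, 11, 2, 5, 8, 8, 1, 5, 8, 8] sum 114, len 16
end 16: [9, 8, 8, 6, 8, 10, 9, 11, 2, 5, 8, 8, 1, 5, 8, 8, 3] sum 117, len 17
end 17: [9, 8, 8, 6, 8, 10, 9, 11, 2, 5, 8, 8, 1, 5, 8, 8, 3, 5] sum 122, len 18
end 18: [8, 6, 8, 10, 9, 11, 2, 5, 8, 8, 1, 5, 8, 8, 3, 5, 11] sum 116, len 17
end 19: [6, 8, 10, 9, 11, 2, 5, 8, 8, 1, 5, 8, 8, 3, 5, 11, 6] sum 114, len 17
Shortest qualifying length: 16.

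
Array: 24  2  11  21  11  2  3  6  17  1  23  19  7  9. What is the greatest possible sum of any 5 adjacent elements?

(24, 2, 11, 21, 11) → sum 69
(2, 11, 21, 11, 2) → sum 47
(11, 21, 11, 2, 3) → sum 48
(21, 11, 2, 3, 6) → sum 43
(11, 2, 3, 6, 17) → sum 39
(2, 3, 6, 17, 1) → sum 29
(3, 6, 17, 1, 23) → sum 50
(6, 17, 1, 23, 19) → sum 66
(17, 1, 23, 19, 7) → sum 67
(1, 23, 19, 7, 9) → sum 59
Greatest of these is 69.

69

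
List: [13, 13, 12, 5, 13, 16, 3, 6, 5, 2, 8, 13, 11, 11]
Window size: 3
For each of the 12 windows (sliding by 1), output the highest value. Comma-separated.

13, 13, 13, 16, 16, 16, 6, 6, 8, 13, 13, 13

(13, 13, 12) → max 13
(13, 12, 5) → max 13
(12, 5, 13) → max 13
(5, 13, 16) → max 16
(13, 16, 3) → max 16
(16, 3, 6) → max 16
(3, 6, 5) → max 6
(6, 5, 2) → max 6
(5, 2, 8) → max 8
(2, 8, 13) → max 13
(8, 13, 11) → max 13
(13, 11, 11) → max 13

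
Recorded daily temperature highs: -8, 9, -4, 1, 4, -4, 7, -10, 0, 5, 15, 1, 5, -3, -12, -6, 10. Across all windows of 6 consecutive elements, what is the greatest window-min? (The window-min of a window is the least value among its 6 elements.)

-3

Each size-6 window and its min:
(-8, 9, -4, 1, 4, -4) → min -8
(9, -4, 1, 4, -4, 7) → min -4
(-4, 1, 4, -4, 7, -10) → min -10
(1, 4, -4, 7, -10, 0) → min -10
(4, -4, 7, -10, 0, 5) → min -10
(-4, 7, -10, 0, 5, 15) → min -10
(7, -10, 0, 5, 15, 1) → min -10
(-10, 0, 5, 15, 1, 5) → min -10
(0, 5, 15, 1, 5, -3) → min -3
(5, 15, 1, 5, -3, -12) → min -12
(15, 1, 5, -3, -12, -6) → min -12
(1, 5, -3, -12, -6, 10) → min -12
Greatest of these is -3.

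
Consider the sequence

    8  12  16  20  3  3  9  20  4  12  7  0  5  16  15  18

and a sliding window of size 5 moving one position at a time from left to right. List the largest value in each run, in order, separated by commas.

20, 20, 20, 20, 20, 20, 20, 20, 12, 16, 16, 18

Sliding a size-5 window across the 16 values:
8 12 16 20 3 → max 20
12 16 20 3 3 → max 20
16 20 3 3 9 → max 20
20 3 3 9 20 → max 20
3 3 9 20 4 → max 20
3 9 20 4 12 → max 20
9 20 4 12 7 → max 20
20 4 12 7 0 → max 20
4 12 7 0 5 → max 12
12 7 0 5 16 → max 16
7 0 5 16 15 → max 16
0 5 16 15 18 → max 18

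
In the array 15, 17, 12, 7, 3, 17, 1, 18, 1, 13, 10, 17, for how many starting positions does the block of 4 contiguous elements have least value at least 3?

3

(15, 17, 12, 7) → min 7  ≥ 3 ✓
(17, 12, 7, 3) → min 3  ≥ 3 ✓
(12, 7, 3, 17) → min 3  ≥ 3 ✓
(7, 3, 17, 1) → min 1
(3, 17, 1, 18) → min 1
(17, 1, 18, 1) → min 1
(1, 18, 1, 13) → min 1
(18, 1, 13, 10) → min 1
(1, 13, 10, 17) → min 1
3 windows satisfy the condition.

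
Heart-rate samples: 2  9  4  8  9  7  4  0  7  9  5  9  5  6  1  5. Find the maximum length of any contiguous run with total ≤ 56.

10

[2] sum 2 len 1
[2, 9] sum 11 len 2
[2, 9, 4] sum 15 len 3
[2, 9, 4, 8] sum 23 len 4
[2, 9, 4, 8, 9] sum 32 len 5
[2, 9, 4, 8, 9, 7] sum 39 len 6
[2, 9, 4, 8, 9, 7, 4] sum 43 len 7
[2, 9, 4, 8, 9, 7, 4, 0] sum 43 len 8
[2, 9, 4, 8, 9, 7, 4, 0, 7] sum 50 len 9
[4, 8, 9, 7, 4, 0, 7, 9] sum 48 len 8
[4, 8, 9, 7, 4, 0, 7, 9, 5] sum 53 len 9
[9, 7, 4, 0, 7, 9, 5, 9] sum 50 len 8
[9, 7, 4, 0, 7, 9, 5, 9, 5] sum 55 len 9
[7, 4, 0, 7, 9, 5, 9, 5, 6] sum 52 len 9
[7, 4, 0, 7, 9, 5, 9, 5, 6, 1] sum 53 len 10
[4, 0, 7, 9, 5, 9, 5, 6, 1, 5] sum 51 len 10
Longest length seen: 10.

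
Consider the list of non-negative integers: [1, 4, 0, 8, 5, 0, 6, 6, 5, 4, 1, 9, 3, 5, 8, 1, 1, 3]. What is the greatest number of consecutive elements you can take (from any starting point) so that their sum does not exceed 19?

6

→ 1: sum 1, len 1
→ 4: sum 5, len 2
→ 0: sum 5, len 3
→ 8: sum 13, len 4
→ 5: sum 18, len 5
→ 0: sum 18, len 6
→ 6 (dropped 1, 4): sum 19, len 5
→ 6 (dropped 0, 8): sum 17, len 4
→ 5 (dropped 5): sum 17, len 4
→ 4 (dropped 0, 6): sum 15, len 3
→ 1: sum 16, len 4
→ 9 (dropped 6): sum 19, len 4
→ 3 (dropped 5): sum 17, len 4
→ 5 (dropped 4): sum 18, len 4
→ 8 (dropped 1, 9): sum 16, len 3
→ 1: sum 17, len 4
→ 1: sum 18, len 5
→ 3 (dropped 3): sum 18, len 5
Longest length seen: 6.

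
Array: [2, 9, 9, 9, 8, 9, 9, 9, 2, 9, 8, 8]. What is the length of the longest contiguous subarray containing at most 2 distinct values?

7

[2] 1 distinct, len 1
[2, 9] 2 distinct, len 2
[2, 9, 9] 2 distinct, len 3
[2, 9, 9, 9] 2 distinct, len 4
[9, 9, 9, 8] 2 distinct, len 4
[9, 9, 9, 8, 9] 2 distinct, len 5
[9, 9, 9, 8, 9, 9] 2 distinct, len 6
[9, 9, 9, 8, 9, 9, 9] 2 distinct, len 7
[9, 9, 9, 2] 2 distinct, len 4
[9, 9, 9, 2, 9] 2 distinct, len 5
[9, 8] 2 distinct, len 2
[9, 8, 8] 2 distinct, len 3
Longest length with ≤2 distinct: 7.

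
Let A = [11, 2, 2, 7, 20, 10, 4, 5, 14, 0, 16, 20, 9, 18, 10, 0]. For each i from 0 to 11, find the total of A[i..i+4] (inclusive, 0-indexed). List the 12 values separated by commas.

(11, 2, 2, 7, 20) → sum 42
(2, 2, 7, 20, 10) → sum 41
(2, 7, 20, 10, 4) → sum 43
(7, 20, 10, 4, 5) → sum 46
(20, 10, 4, 5, 14) → sum 53
(10, 4, 5, 14, 0) → sum 33
(4, 5, 14, 0, 16) → sum 39
(5, 14, 0, 16, 20) → sum 55
(14, 0, 16, 20, 9) → sum 59
(0, 16, 20, 9, 18) → sum 63
(16, 20, 9, 18, 10) → sum 73
(20, 9, 18, 10, 0) → sum 57

42, 41, 43, 46, 53, 33, 39, 55, 59, 63, 73, 57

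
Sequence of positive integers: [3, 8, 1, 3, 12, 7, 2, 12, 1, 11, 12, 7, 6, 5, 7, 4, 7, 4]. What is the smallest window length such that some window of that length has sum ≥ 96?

14

add 3: running sum 3 < 96
add 8: running sum 11 < 96
add 1: running sum 12 < 96
add 3: running sum 15 < 96
add 12: running sum 27 < 96
add 7: running sum 34 < 96
add 2: running sum 36 < 96
add 12: running sum 48 < 96
add 1: running sum 49 < 96
add 11: running sum 60 < 96
add 12: running sum 72 < 96
add 7: running sum 79 < 96
add 6: running sum 85 < 96
add 5: running sum 90 < 96
add 7: shortest ending here [3, 8, 1, 3, 12, 7, 2, 12, 1, 11, 12, 7, 6, 5, 7] sum 97, len 15
add 4: shortest ending here [8, 1, 3, 12, 7, 2, 12, 1, 11, 12, 7, 6, 5, 7, 4] sum 98, len 15
add 7: shortest ending here [3, 12, 7, 2, 12, 1, 11, 12, 7, 6, 5, 7, 4, 7] sum 96, len 14
add 4: shortest ending here [12, 7, 2, 12, 1, 11, 12, 7, 6, 5, 7, 4, 7, 4] sum 97, len 14
Shortest qualifying length: 14.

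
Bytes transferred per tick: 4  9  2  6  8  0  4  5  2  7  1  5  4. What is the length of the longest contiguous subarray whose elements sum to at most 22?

6

→ 4: sum 4, len 1
→ 9: sum 13, len 2
→ 2: sum 15, len 3
→ 6: sum 21, len 4
→ 8 (dropped 4, 9): sum 16, len 3
→ 0: sum 16, len 4
→ 4: sum 20, len 5
→ 5 (dropped 2, 6): sum 17, len 4
→ 2: sum 19, len 5
→ 7 (dropped 8): sum 18, len 5
→ 1: sum 19, len 6
→ 5 (dropped 0, 4): sum 20, len 5
→ 4 (dropped 5): sum 19, len 5
Longest length seen: 6.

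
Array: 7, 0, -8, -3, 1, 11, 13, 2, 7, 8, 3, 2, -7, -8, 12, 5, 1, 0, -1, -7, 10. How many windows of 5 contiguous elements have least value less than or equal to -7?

[7, 0, -8, -3, 1] → min -8  ≤ -7 ✓
[0, -8, -3, 1, 11] → min -8  ≤ -7 ✓
[-8, -3, 1, 11, 13] → min -8  ≤ -7 ✓
[-3, 1, 11, 13, 2] → min -3
[1, 11, 13, 2, 7] → min 1
[11, 13, 2, 7, 8] → min 2
[13, 2, 7, 8, 3] → min 2
[2, 7, 8, 3, 2] → min 2
[7, 8, 3, 2, -7] → min -7  ≤ -7 ✓
[8, 3, 2, -7, -8] → min -8  ≤ -7 ✓
[3, 2, -7, -8, 12] → min -8  ≤ -7 ✓
[2, -7, -8, 12, 5] → min -8  ≤ -7 ✓
[-7, -8, 12, 5, 1] → min -8  ≤ -7 ✓
[-8, 12, 5, 1, 0] → min -8  ≤ -7 ✓
[12, 5, 1, 0, -1] → min -1
[5, 1, 0, -1, -7] → min -7  ≤ -7 ✓
[1, 0, -1, -7, 10] → min -7  ≤ -7 ✓
11 windows satisfy the condition.

11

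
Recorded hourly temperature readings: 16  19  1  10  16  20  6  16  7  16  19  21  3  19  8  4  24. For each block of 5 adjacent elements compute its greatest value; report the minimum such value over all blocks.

16 19 1 10 16 → max 19
19 1 10 16 20 → max 20
1 10 16 20 6 → max 20
10 16 20 6 16 → max 20
16 20 6 16 7 → max 20
20 6 16 7 16 → max 20
6 16 7 16 19 → max 19
16 7 16 19 21 → max 21
7 16 19 21 3 → max 21
16 19 21 3 19 → max 21
19 21 3 19 8 → max 21
21 3 19 8 4 → max 21
3 19 8 4 24 → max 24
Minimum of these is 19.

19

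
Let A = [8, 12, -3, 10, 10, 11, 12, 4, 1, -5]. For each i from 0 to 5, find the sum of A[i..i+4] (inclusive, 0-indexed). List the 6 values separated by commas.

37, 40, 40, 47, 38, 23

Sliding a size-5 window across the 10 values:
8 12 -3 10 10 → sum 37
12 -3 10 10 11 → sum 40
-3 10 10 11 12 → sum 40
10 10 11 12 4 → sum 47
10 11 12 4 1 → sum 38
11 12 4 1 -5 → sum 23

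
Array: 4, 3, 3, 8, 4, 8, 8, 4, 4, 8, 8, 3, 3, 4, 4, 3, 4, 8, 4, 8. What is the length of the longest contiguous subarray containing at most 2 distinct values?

Extend right; when distinct count exceeds 2, shrink from the left:
[4] 1 distinct, len 1
[4, 3] 2 distinct, len 2
[4, 3, 3] 2 distinct, len 3
[3, 3, 8] 2 distinct, len 3
[8, 4] 2 distinct, len 2
[8, 4, 8] 2 distinct, len 3
[8, 4, 8, 8] 2 distinct, len 4
[8, 4, 8, 8, 4] 2 distinct, len 5
[8, 4, 8, 8, 4, 4] 2 distinct, len 6
[8, 4, 8, 8, 4, 4, 8] 2 distinct, len 7
[8, 4, 8, 8, 4, 4, 8, 8] 2 distinct, len 8
[8, 8, 3] 2 distinct, len 3
[8, 8, 3, 3] 2 distinct, len 4
[3, 3, 4] 2 distinct, len 3
[3, 3, 4, 4] 2 distinct, len 4
[3, 3, 4, 4, 3] 2 distinct, len 5
[3, 3, 4, 4, 3, 4] 2 distinct, len 6
[4, 8] 2 distinct, len 2
[4, 8, 4] 2 distinct, len 3
[4, 8, 4, 8] 2 distinct, len 4
Longest length with ≤2 distinct: 8.

8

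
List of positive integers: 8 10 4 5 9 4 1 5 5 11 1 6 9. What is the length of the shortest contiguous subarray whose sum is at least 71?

13

add 8: running sum 8 < 71
add 10: running sum 18 < 71
add 4: running sum 22 < 71
add 5: running sum 27 < 71
add 9: running sum 36 < 71
add 4: running sum 40 < 71
add 1: running sum 41 < 71
add 5: running sum 46 < 71
add 5: running sum 51 < 71
add 11: running sum 62 < 71
add 1: running sum 63 < 71
add 6: running sum 69 < 71
end 12: [8, 10, 4, 5, 9, 4, 1, 5, 5, 11, 1, 6, 9] sum 78, len 13
Shortest qualifying length: 13.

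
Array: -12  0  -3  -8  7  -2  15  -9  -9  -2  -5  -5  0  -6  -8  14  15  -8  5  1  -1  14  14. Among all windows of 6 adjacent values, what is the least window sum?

-12 0 -3 -8 7 -2 → sum -18
0 -3 -8 7 -2 15 → sum 9
-3 -8 7 -2 15 -9 → sum 0
-8 7 -2 15 -9 -9 → sum -6
7 -2 15 -9 -9 -2 → sum 0
-2 15 -9 -9 -2 -5 → sum -12
15 -9 -9 -2 -5 -5 → sum -15
-9 -9 -2 -5 -5 0 → sum -30
-9 -2 -5 -5 0 -6 → sum -27
-2 -5 -5 0 -6 -8 → sum -26
-5 -5 0 -6 -8 14 → sum -10
-5 0 -6 -8 14 15 → sum 10
0 -6 -8 14 15 -8 → sum 7
-6 -8 14 15 -8 5 → sum 12
-8 14 15 -8 5 1 → sum 19
14 15 -8 5 1 -1 → sum 26
15 -8 5 1 -1 14 → sum 26
-8 5 1 -1 14 14 → sum 25
Least of these is -30.

-30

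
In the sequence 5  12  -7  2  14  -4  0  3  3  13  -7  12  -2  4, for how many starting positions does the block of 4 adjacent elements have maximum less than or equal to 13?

5 12 -7 2 → max 12  ≤ 13 ✓
12 -7 2 14 → max 14
-7 2 14 -4 → max 14
2 14 -4 0 → max 14
14 -4 0 3 → max 14
-4 0 3 3 → max 3  ≤ 13 ✓
0 3 3 13 → max 13  ≤ 13 ✓
3 3 13 -7 → max 13  ≤ 13 ✓
3 13 -7 12 → max 13  ≤ 13 ✓
13 -7 12 -2 → max 13  ≤ 13 ✓
-7 12 -2 4 → max 12  ≤ 13 ✓
7 windows satisfy the condition.

7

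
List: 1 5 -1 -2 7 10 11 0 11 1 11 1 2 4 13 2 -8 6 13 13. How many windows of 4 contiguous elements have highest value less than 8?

[1, 5, -1, -2] → max 5  < 8 ✓
[5, -1, -2, 7] → max 7  < 8 ✓
[-1, -2, 7, 10] → max 10
[-2, 7, 10, 11] → max 11
[7, 10, 11, 0] → max 11
[10, 11, 0, 11] → max 11
[11, 0, 11, 1] → max 11
[0, 11, 1, 11] → max 11
[11, 1, 11, 1] → max 11
[1, 11, 1, 2] → max 11
[11, 1, 2, 4] → max 11
[1, 2, 4, 13] → max 13
[2, 4, 13, 2] → max 13
[4, 13, 2, -8] → max 13
[13, 2, -8, 6] → max 13
[2, -8, 6, 13] → max 13
[-8, 6, 13, 13] → max 13
2 windows satisfy the condition.

2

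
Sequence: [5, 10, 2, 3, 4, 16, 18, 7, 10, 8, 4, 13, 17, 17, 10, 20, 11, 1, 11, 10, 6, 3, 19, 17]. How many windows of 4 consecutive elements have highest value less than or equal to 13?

7

(5, 10, 2, 3) → max 10  ≤ 13 ✓
(10, 2, 3, 4) → max 10  ≤ 13 ✓
(2, 3, 4, 16) → max 16
(3, 4, 16, 18) → max 18
(4, 16, 18, 7) → max 18
(16, 18, 7, 10) → max 18
(18, 7, 10, 8) → max 18
(7, 10, 8, 4) → max 10  ≤ 13 ✓
(10, 8, 4, 13) → max 13  ≤ 13 ✓
(8, 4, 13, 17) → max 17
(4, 13, 17, 17) → max 17
(13, 17, 17, 10) → max 17
(17, 17, 10, 20) → max 20
(17, 10, 20, 11) → max 20
(10, 20, 11, 1) → max 20
(20, 11, 1, 11) → max 20
(11, 1, 11, 10) → max 11  ≤ 13 ✓
(1, 11, 10, 6) → max 11  ≤ 13 ✓
(11, 10, 6, 3) → max 11  ≤ 13 ✓
(10, 6, 3, 19) → max 19
(6, 3, 19, 17) → max 19
7 windows satisfy the condition.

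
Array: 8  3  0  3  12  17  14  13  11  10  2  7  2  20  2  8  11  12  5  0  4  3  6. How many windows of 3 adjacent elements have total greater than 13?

15

(8, 3, 0) → sum 11
(3, 0, 3) → sum 6
(0, 3, 12) → sum 15  > 13 ✓
(3, 12, 17) → sum 32  > 13 ✓
(12, 17, 14) → sum 43  > 13 ✓
(17, 14, 13) → sum 44  > 13 ✓
(14, 13, 11) → sum 38  > 13 ✓
(13, 11, 10) → sum 34  > 13 ✓
(11, 10, 2) → sum 23  > 13 ✓
(10, 2, 7) → sum 19  > 13 ✓
(2, 7, 2) → sum 11
(7, 2, 20) → sum 29  > 13 ✓
(2, 20, 2) → sum 24  > 13 ✓
(20, 2, 8) → sum 30  > 13 ✓
(2, 8, 11) → sum 21  > 13 ✓
(8, 11, 12) → sum 31  > 13 ✓
(11, 12, 5) → sum 28  > 13 ✓
(12, 5, 0) → sum 17  > 13 ✓
(5, 0, 4) → sum 9
(0, 4, 3) → sum 7
(4, 3, 6) → sum 13
15 windows satisfy the condition.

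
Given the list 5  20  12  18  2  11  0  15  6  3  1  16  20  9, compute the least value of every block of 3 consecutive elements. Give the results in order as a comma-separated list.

5, 12, 2, 2, 0, 0, 0, 3, 1, 1, 1, 9

Sliding a size-3 window across the 14 values:
(5, 20, 12) → min 5
(20, 12, 18) → min 12
(12, 18, 2) → min 2
(18, 2, 11) → min 2
(2, 11, 0) → min 0
(11, 0, 15) → min 0
(0, 15, 6) → min 0
(15, 6, 3) → min 3
(6, 3, 1) → min 1
(3, 1, 16) → min 1
(1, 16, 20) → min 1
(16, 20, 9) → min 9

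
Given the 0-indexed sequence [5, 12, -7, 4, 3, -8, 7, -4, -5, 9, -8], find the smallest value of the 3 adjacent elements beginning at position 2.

-7

Elements at indices 2..4: -7, 4, 3
min(-7, 4, 3) = -7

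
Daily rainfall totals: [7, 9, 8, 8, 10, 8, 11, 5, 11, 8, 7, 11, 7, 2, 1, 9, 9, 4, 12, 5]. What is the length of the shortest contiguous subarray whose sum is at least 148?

add 7: running sum 7 < 148
add 9: running sum 16 < 148
add 8: running sum 24 < 148
add 8: running sum 32 < 148
add 10: running sum 42 < 148
add 8: running sum 50 < 148
add 11: running sum 61 < 148
add 5: running sum 66 < 148
add 11: running sum 77 < 148
add 8: running sum 85 < 148
add 7: running sum 92 < 148
add 11: running sum 103 < 148
add 7: running sum 110 < 148
add 2: running sum 112 < 148
add 1: running sum 113 < 148
add 9: running sum 122 < 148
add 9: running sum 131 < 148
add 4: running sum 135 < 148
add 12: running sum 147 < 148
end 19: [7, 9, 8, 8, 10, 8, 11, 5, 11, 8, 7, 11, 7, 2, 1, 9, 9, 4, 12, 5] sum 152, len 20
Shortest qualifying length: 20.

20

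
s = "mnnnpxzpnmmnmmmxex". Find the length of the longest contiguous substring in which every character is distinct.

[m] len 1
[m, n] len 2
[n] len 1
[n] len 1
[n, p] len 2
[n, p, x] len 3
[n, p, x, z] len 4
[x, z, p] len 3
[x, z, p, n] len 4
[x, z, p, n, m] len 5
[m] len 1
[m, n] len 2
[n, m] len 2
[m] len 1
[m] len 1
[m, x] len 2
[m, x, e] len 3
[e, x] len 2
Longest all-distinct length: 5.

5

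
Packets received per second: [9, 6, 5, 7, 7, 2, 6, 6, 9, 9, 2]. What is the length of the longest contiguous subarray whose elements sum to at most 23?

[9] sum 9 len 1
[9, 6] sum 15 len 2
[9, 6, 5] sum 20 len 3
[6, 5, 7] sum 18 len 3
[5, 7, 7] sum 19 len 3
[5, 7, 7, 2] sum 21 len 4
[7, 7, 2, 6] sum 22 len 4
[7, 2, 6, 6] sum 21 len 4
[2, 6, 6, 9] sum 23 len 4
[9, 9] sum 18 len 2
[9, 9, 2] sum 20 len 3
Longest length seen: 4.

4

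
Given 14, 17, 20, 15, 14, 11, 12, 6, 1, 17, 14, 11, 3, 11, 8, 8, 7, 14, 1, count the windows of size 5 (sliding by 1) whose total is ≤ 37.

1

(14, 17, 20, 15, 14) → sum 80
(17, 20, 15, 14, 11) → sum 77
(20, 15, 14, 11, 12) → sum 72
(15, 14, 11, 12, 6) → sum 58
(14, 11, 12, 6, 1) → sum 44
(11, 12, 6, 1, 17) → sum 47
(12, 6, 1, 17, 14) → sum 50
(6, 1, 17, 14, 11) → sum 49
(1, 17, 14, 11, 3) → sum 46
(17, 14, 11, 3, 11) → sum 56
(14, 11, 3, 11, 8) → sum 47
(11, 3, 11, 8, 8) → sum 41
(3, 11, 8, 8, 7) → sum 37  ≤ 37 ✓
(11, 8, 8, 7, 14) → sum 48
(8, 8, 7, 14, 1) → sum 38
1 window satisfy the condition.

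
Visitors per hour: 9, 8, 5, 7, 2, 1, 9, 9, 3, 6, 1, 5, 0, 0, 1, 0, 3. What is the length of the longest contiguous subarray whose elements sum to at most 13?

7

add 9: [9] sum 9, len 1
add 8: [8] sum 8, len 1
add 5: [8, 5] sum 13, len 2
add 7: [5, 7] sum 12, len 2
add 2: [7, 2] sum 9, len 2
add 1: [7, 2, 1] sum 10, len 3
add 9: [2, 1, 9] sum 12, len 3
add 9: [9] sum 9, len 1
add 3: [9, 3] sum 12, len 2
add 6: [3, 6] sum 9, len 2
add 1: [3, 6, 1] sum 10, len 3
add 5: [6, 1, 5] sum 12, len 3
add 0: [6, 1, 5, 0] sum 12, len 4
add 0: [6, 1, 5, 0, 0] sum 12, len 5
add 1: [6, 1, 5, 0, 0, 1] sum 13, len 6
add 0: [6, 1, 5, 0, 0, 1, 0] sum 13, len 7
add 3: [1, 5, 0, 0, 1, 0, 3] sum 10, len 7
Longest length seen: 7.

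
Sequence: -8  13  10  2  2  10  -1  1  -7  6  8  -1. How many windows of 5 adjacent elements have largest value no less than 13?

[-8, 13, 10, 2, 2] → max 13  ≥ 13 ✓
[13, 10, 2, 2, 10] → max 13  ≥ 13 ✓
[10, 2, 2, 10, -1] → max 10
[2, 2, 10, -1, 1] → max 10
[2, 10, -1, 1, -7] → max 10
[10, -1, 1, -7, 6] → max 10
[-1, 1, -7, 6, 8] → max 8
[1, -7, 6, 8, -1] → max 8
2 windows satisfy the condition.

2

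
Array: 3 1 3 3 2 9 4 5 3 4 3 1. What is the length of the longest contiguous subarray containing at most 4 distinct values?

6

add 3: window [3] (1 distinct), len 1
add 1: window [3, 1] (2 distinct), len 2
add 3: window [3, 1, 3] (2 distinct), len 3
add 3: window [3, 1, 3, 3] (2 distinct), len 4
add 2: window [3, 1, 3, 3, 2] (3 distinct), len 5
add 9: window [3, 1, 3, 3, 2, 9] (4 distinct), len 6
add 4: window [3, 3, 2, 9, 4] (4 distinct), len 5
add 5: window [2, 9, 4, 5] (4 distinct), len 4
add 3: window [9, 4, 5, 3] (4 distinct), len 4
add 4: window [9, 4, 5, 3, 4] (4 distinct), len 5
add 3: window [9, 4, 5, 3, 4, 3] (4 distinct), len 6
add 1: window [4, 5, 3, 4, 3, 1] (4 distinct), len 6
Longest length with ≤4 distinct: 6.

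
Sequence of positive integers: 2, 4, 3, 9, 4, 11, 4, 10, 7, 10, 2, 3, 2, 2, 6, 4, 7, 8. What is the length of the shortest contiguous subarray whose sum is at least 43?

6

add 2: running sum 2 < 43
add 4: running sum 6 < 43
add 3: running sum 9 < 43
add 9: running sum 18 < 43
add 4: running sum 22 < 43
add 11: running sum 33 < 43
add 4: running sum 37 < 43
add 10: shortest ending here [4, 3, 9, 4, 11, 4, 10] sum 45, len 7
add 7: shortest ending here [9, 4, 11, 4, 10, 7] sum 45, len 6
add 10: shortest ending here [4, 11, 4, 10, 7, 10] sum 46, len 6
add 2: shortest ending here [11, 4, 10, 7, 10, 2] sum 44, len 6
add 3: shortest ending here [11, 4, 10, 7, 10, 2, 3] sum 47, len 7
add 2: shortest ending here [11, 4, 10, 7, 10, 2, 3, 2] sum 49, len 8
add 2: shortest ending here [11, 4, 10, 7, 10, 2, 3, 2, 2] sum 51, len 9
add 6: shortest ending here [4, 10, 7, 10, 2, 3, 2, 2, 6] sum 46, len 9
add 4: shortest ending here [10, 7, 10, 2, 3, 2, 2, 6, 4] sum 46, len 9
add 7: shortest ending here [7, 10, 2, 3, 2, 2, 6, 4, 7] sum 43, len 9
add 8: shortest ending here [10, 2, 3, 2, 2, 6, 4, 7, 8] sum 44, len 9
Shortest qualifying length: 6.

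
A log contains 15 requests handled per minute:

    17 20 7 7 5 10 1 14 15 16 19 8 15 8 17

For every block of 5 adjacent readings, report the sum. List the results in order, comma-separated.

56, 49, 30, 37, 45, 56, 65, 72, 73, 66, 67

[17, 20, 7, 7, 5] → sum 56
[20, 7, 7, 5, 10] → sum 49
[7, 7, 5, 10, 1] → sum 30
[7, 5, 10, 1, 14] → sum 37
[5, 10, 1, 14, 15] → sum 45
[10, 1, 14, 15, 16] → sum 56
[1, 14, 15, 16, 19] → sum 65
[14, 15, 16, 19, 8] → sum 72
[15, 16, 19, 8, 15] → sum 73
[16, 19, 8, 15, 8] → sum 66
[19, 8, 15, 8, 17] → sum 67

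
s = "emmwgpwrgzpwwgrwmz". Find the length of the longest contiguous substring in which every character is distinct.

5

[e] len 1
[e, m] len 2
[m] len 1
[m, w] len 2
[m, w, g] len 3
[m, w, g, p] len 4
[g, p, w] len 3
[g, p, w, r] len 4
[p, w, r, g] len 4
[p, w, r, g, z] len 5
[w, r, g, z, p] len 5
[r, g, z, p, w] len 5
[w] len 1
[w, g] len 2
[w, g, r] len 3
[g, r, w] len 3
[g, r, w, m] len 4
[g, r, w, m, z] len 5
Longest all-distinct length: 5.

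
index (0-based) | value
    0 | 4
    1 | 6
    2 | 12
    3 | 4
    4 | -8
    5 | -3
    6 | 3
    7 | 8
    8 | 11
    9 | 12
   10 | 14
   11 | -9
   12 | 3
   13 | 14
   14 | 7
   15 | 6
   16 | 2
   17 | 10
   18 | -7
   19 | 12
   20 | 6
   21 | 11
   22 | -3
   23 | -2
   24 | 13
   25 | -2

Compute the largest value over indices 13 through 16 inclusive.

14

Elements at indices 13..16: 14, 7, 6, 2
max(14, 7, 6, 2) = 14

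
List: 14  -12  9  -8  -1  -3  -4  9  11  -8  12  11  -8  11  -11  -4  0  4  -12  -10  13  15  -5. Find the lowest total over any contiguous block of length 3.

-18

Window sums for each of the 21 positions:
[14, -12, 9] → sum 11
[-12, 9, -8] → sum -11
[9, -8, -1] → sum 0
[-8, -1, -3] → sum -12
[-1, -3, -4] → sum -8
[-3, -4, 9] → sum 2
[-4, 9, 11] → sum 16
[9, 11, -8] → sum 12
[11, -8, 12] → sum 15
[-8, 12, 11] → sum 15
[12, 11, -8] → sum 15
[11, -8, 11] → sum 14
[-8, 11, -11] → sum -8
[11, -11, -4] → sum -4
[-11, -4, 0] → sum -15
[-4, 0, 4] → sum 0
[0, 4, -12] → sum -8
[4, -12, -10] → sum -18
[-12, -10, 13] → sum -9
[-10, 13, 15] → sum 18
[13, 15, -5] → sum 23
Lowest of these is -18.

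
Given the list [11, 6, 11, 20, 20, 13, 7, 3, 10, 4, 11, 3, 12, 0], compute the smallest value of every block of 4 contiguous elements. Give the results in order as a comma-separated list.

6, 6, 11, 7, 3, 3, 3, 3, 3, 3, 0

11 6 11 20 → min 6
6 11 20 20 → min 6
11 20 20 13 → min 11
20 20 13 7 → min 7
20 13 7 3 → min 3
13 7 3 10 → min 3
7 3 10 4 → min 3
3 10 4 11 → min 3
10 4 11 3 → min 3
4 11 3 12 → min 3
11 3 12 0 → min 0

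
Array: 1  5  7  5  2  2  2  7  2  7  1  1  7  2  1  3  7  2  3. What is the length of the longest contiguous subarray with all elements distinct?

[1] len 1
[1, 5] len 2
[1, 5, 7] len 3
[7, 5] len 2
[7, 5, 2] len 3
[2] len 1
[2] len 1
[2, 7] len 2
[7, 2] len 2
[2, 7] len 2
[2, 7, 1] len 3
[1] len 1
[1, 7] len 2
[1, 7, 2] len 3
[7, 2, 1] len 3
[7, 2, 1, 3] len 4
[2, 1, 3, 7] len 4
[1, 3, 7, 2] len 4
[7, 2, 3] len 3
Longest all-distinct length: 4.

4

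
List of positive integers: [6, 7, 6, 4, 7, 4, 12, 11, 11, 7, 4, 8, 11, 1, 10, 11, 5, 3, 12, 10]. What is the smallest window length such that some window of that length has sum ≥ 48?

add 6: running sum 6 < 48
add 7: running sum 13 < 48
add 6: running sum 19 < 48
add 4: running sum 23 < 48
add 7: running sum 30 < 48
add 4: running sum 34 < 48
add 12: running sum 46 < 48
end 7: [7, 6, 4, 7, 4, 12, 11] sum 51, len 7
end 8: [4, 7, 4, 12, 11, 11] sum 49, len 6
end 9: [7, 4, 12, 11, 11, 7] sum 52, len 6
end 10: [4, 12, 11, 11, 7, 4] sum 49, len 6
end 11: [12, 11, 11, 7, 4, 8] sum 53, len 6
end 12: [11, 11, 7, 4, 8, 11] sum 52, len 6
end 13: [11, 11, 7, 4, 8, 11, 1] sum 53, len 7
end 14: [11, 7, 4, 8, 11, 1, 10] sum 52, len 7
end 15: [7, 4, 8, 11, 1, 10, 11] sum 52, len 7
end 16: [4, 8, 11, 1, 10, 11, 5] sum 50, len 7
end 17: [8, 11, 1, 10, 11, 5, 3] sum 49, len 7
end 18: [11, 1, 10, 11, 5, 3, 12] sum 53, len 7
end 19: [10, 11, 5, 3, 12, 10] sum 51, len 6
Shortest qualifying length: 6.

6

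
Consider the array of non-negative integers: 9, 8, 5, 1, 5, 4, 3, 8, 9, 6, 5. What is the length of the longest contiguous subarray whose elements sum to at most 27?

6

→ 9: sum 9, len 1
→ 8: sum 17, len 2
→ 5: sum 22, len 3
→ 1: sum 23, len 4
→ 5 (dropped 9): sum 19, len 4
→ 4: sum 23, len 5
→ 3: sum 26, len 6
→ 8 (dropped 8): sum 26, len 6
→ 9 (dropped 5, 1, 5): sum 24, len 4
→ 6 (dropped 4): sum 26, len 4
→ 5 (dropped 3, 8): sum 20, len 3
Longest length seen: 6.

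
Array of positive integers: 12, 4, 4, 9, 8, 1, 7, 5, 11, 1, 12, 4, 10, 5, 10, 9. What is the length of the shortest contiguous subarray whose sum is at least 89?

13

add 12: running sum 12 < 89
add 4: running sum 16 < 89
add 4: running sum 20 < 89
add 9: running sum 29 < 89
add 8: running sum 37 < 89
add 1: running sum 38 < 89
add 7: running sum 45 < 89
add 5: running sum 50 < 89
add 11: running sum 61 < 89
add 1: running sum 62 < 89
add 12: running sum 74 < 89
add 4: running sum 78 < 89
add 10: running sum 88 < 89
end 13: [12, 4, 4, 9, 8, 1, 7, 5, 11, 1, 12, 4, 10, 5] sum 93, len 14
end 14: [4, 4, 9, 8, 1, 7, 5, 11, 1, 12, 4, 10, 5, 10] sum 91, len 14
end 15: [9, 8, 1, 7, 5, 11, 1, 12, 4, 10, 5, 10, 9] sum 92, len 13
Shortest qualifying length: 13.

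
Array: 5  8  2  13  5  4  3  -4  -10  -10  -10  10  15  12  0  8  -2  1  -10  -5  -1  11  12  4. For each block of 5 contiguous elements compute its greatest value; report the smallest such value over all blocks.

Each size-5 window and its max:
(5, 8, 2, 13, 5) → max 13
(8, 2, 13, 5, 4) → max 13
(2, 13, 5, 4, 3) → max 13
(13, 5, 4, 3, -4) → max 13
(5, 4, 3, -4, -10) → max 5
(4, 3, -4, -10, -10) → max 4
(3, -4, -10, -10, -10) → max 3
(-4, -10, -10, -10, 10) → max 10
(-10, -10, -10, 10, 15) → max 15
(-10, -10, 10, 15, 12) → max 15
(-10, 10, 15, 12, 0) → max 15
(10, 15, 12, 0, 8) → max 15
(15, 12, 0, 8, -2) → max 15
(12, 0, 8, -2, 1) → max 12
(0, 8, -2, 1, -10) → max 8
(8, -2, 1, -10, -5) → max 8
(-2, 1, -10, -5, -1) → max 1
(1, -10, -5, -1, 11) → max 11
(-10, -5, -1, 11, 12) → max 12
(-5, -1, 11, 12, 4) → max 12
Smallest of these is 1.

1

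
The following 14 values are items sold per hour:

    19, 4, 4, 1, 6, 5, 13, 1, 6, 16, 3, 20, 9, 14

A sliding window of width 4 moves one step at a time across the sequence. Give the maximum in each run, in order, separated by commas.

19, 6, 6, 13, 13, 13, 16, 16, 20, 20, 20

19 4 4 1 → max 19
4 4 1 6 → max 6
4 1 6 5 → max 6
1 6 5 13 → max 13
6 5 13 1 → max 13
5 13 1 6 → max 13
13 1 6 16 → max 16
1 6 16 3 → max 16
6 16 3 20 → max 20
16 3 20 9 → max 20
3 20 9 14 → max 20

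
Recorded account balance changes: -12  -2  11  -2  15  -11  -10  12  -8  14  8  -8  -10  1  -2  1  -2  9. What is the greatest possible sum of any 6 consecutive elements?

15

(-12, -2, 11, -2, 15, -11) → sum -1
(-2, 11, -2, 15, -11, -10) → sum 1
(11, -2, 15, -11, -10, 12) → sum 15
(-2, 15, -11, -10, 12, -8) → sum -4
(15, -11, -10, 12, -8, 14) → sum 12
(-11, -10, 12, -8, 14, 8) → sum 5
(-10, 12, -8, 14, 8, -8) → sum 8
(12, -8, 14, 8, -8, -10) → sum 8
(-8, 14, 8, -8, -10, 1) → sum -3
(14, 8, -8, -10, 1, -2) → sum 3
(8, -8, -10, 1, -2, 1) → sum -10
(-8, -10, 1, -2, 1, -2) → sum -20
(-10, 1, -2, 1, -2, 9) → sum -3
Greatest of these is 15.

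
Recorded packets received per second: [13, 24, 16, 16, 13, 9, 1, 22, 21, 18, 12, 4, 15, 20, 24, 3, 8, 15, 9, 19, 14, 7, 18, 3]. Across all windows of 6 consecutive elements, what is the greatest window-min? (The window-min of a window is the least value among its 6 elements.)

9

Each size-6 window and its min:
(13, 24, 16, 16, 13, 9) → min 9
(24, 16, 16, 13, 9, 1) → min 1
(16, 16, 13, 9, 1, 22) → min 1
(16, 13, 9, 1, 22, 21) → min 1
(13, 9, 1, 22, 21, 18) → min 1
(9, 1, 22, 21, 18, 12) → min 1
(1, 22, 21, 18, 12, 4) → min 1
(22, 21, 18, 12, 4, 15) → min 4
(21, 18, 12, 4, 15, 20) → min 4
(18, 12, 4, 15, 20, 24) → min 4
(12, 4, 15, 20, 24, 3) → min 3
(4, 15, 20, 24, 3, 8) → min 3
(15, 20, 24, 3, 8, 15) → min 3
(20, 24, 3, 8, 15, 9) → min 3
(24, 3, 8, 15, 9, 19) → min 3
(3, 8, 15, 9, 19, 14) → min 3
(8, 15, 9, 19, 14, 7) → min 7
(15, 9, 19, 14, 7, 18) → min 7
(9, 19, 14, 7, 18, 3) → min 3
Greatest of these is 9.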